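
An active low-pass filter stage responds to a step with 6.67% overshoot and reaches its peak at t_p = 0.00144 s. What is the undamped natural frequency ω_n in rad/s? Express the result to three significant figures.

ω_n ≈ 2880 rad/s

The overshoot fixes ζ = −ln(OS)/√(π²+ln²(OS)) = 0.653.
t_p = π/ω_d ⇒ ω_d = 2180 rad/s; then ω_n = ω_d/√(1−ζ²) = 2880 rad/s.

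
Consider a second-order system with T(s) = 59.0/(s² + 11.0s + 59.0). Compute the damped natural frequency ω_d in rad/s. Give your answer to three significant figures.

Comparing the denominator to s² + 2ζω_n s + ω_n²: ω_n = √59.0 = 7.68 rad/s, and 2ζω_n = 11.0 so ζ = 11.0/(2·7.68) = 0.716.
The damped frequency ω_d = ω_n√(1−ζ²) = 5.36 rad/s.

ω_d ≈ 5.36 rad/s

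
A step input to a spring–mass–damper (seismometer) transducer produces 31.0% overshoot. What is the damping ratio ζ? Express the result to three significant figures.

ζ ≈ 0.349

From %OS = 100·exp(−πζ/√(1−ζ²)), invert to get ζ = −ln(OS)/√(π² + ln²(OS)) with OS = 0.310.
−ln 0.310 = 1.171, so ζ = 1.171/√(π² + 1.372) = 0.349.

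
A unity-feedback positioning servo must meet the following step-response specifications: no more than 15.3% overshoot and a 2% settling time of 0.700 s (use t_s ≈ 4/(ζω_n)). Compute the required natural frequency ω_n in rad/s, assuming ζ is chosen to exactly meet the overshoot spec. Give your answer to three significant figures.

ζ = −ln(OS)/√(π² + (ln OS)²). With OS = 0.153, ln OS = −1.877 and ζ = 1.877/3.660 = 0.513.
Then ω_n = 4/(ζ t_s) = 4/(0.513 × 0.700) = 11.1 rad/s.

ω_n ≈ 11.1 rad/s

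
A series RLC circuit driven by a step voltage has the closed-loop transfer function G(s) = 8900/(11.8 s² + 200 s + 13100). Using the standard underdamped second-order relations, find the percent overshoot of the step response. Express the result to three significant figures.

%OS ≈ 43.8%

Dividing through by 11.8: denominator becomes s² + 16.95 s + 1110.
So ω_n = √1110 = 33.3 rad/s and ζ = 16.95/(2·33.3) = 0.254.
Overshoot: exp(−π·0.254/√(1−0.254²)) = 0.438, i.e. 43.8%.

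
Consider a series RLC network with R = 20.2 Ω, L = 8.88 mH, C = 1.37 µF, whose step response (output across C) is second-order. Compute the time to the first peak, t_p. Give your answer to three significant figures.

t_p ≈ 0.000349 s

For a series RLC circuit (capacitor voltage as output), ω_n = 1/√(LC) = 1/√(8.88 mH · 1.37 µF) = 9070 rad/s.
ζ = (R/2)·√(C/L) = (20.2/2)·√(1.37 µF/8.88 mH) = 0.125.
ω_d = ω_n√(1−ζ²) = 8990 rad/s. t_p = π/ω_d = 0.000349 s.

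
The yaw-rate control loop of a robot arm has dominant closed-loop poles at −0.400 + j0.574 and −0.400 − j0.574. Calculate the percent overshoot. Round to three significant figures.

|pole| = ω_n = √(0.400² + 0.574²) = 0.700 rad/s; ζ = cos θ = σ/ω_n = 0.572.
%OS = 100·exp(−πζ/√(1−ζ²)) = 11.2%.

%OS ≈ 11.2%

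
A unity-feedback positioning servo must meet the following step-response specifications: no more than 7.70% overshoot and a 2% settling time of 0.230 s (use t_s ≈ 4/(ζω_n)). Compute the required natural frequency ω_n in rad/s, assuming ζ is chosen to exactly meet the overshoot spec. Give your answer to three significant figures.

ω_n ≈ 27.5 rad/s

From %OS = 100·exp(−πζ/√(1−ζ²)), invert to get ζ = −ln(OS)/√(π² + ln²(OS)) with OS = 0.0770.
−ln 0.0770 = 2.564, so ζ = 2.564/√(π² + 6.574) = 0.632.
From t_s ≈ 4/(ζω_n): ω_n = 4/(ζ·t_s) = 4/(0.632·0.230) = 27.5 rad/s.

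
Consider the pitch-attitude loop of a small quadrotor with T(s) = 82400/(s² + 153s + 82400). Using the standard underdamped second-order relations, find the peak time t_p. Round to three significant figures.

t_p ≈ 0.0114 s

ω_n = √82400 = 287 rad/s; ζ = 153/(2·287) = 0.267.
ω_d = 287·√(1 − 0.267²) = 277 rad/s. Then t_p = π/ω_d = 0.0114 s.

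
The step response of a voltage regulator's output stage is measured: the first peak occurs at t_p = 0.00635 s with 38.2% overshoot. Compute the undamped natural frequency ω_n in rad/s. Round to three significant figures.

ω_n ≈ 517 rad/s

From the overshoot, ζ = −ln(OS)/√(π²+ln²(OS)) = 0.293.
From t_p = π/ω_d, ω_d = π/0.00635 = 495 rad/s, so ω_n = ω_d/√(1−ζ²) = 517 rad/s.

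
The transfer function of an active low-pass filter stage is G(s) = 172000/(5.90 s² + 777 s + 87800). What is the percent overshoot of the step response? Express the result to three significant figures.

%OS ≈ 13.3%

Dividing through by 5.90: denominator becomes s² + 131.7 s + 14880.
So ω_n = √14880 = 122 rad/s and ζ = 131.7/(2·122) = 0.540.
Overshoot: exp(−π·0.540/√(1−0.540²)) = 0.133, i.e. 13.3%.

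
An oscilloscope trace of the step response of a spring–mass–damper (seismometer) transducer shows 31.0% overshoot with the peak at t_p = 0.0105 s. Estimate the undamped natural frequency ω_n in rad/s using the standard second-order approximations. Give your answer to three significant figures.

ω_n ≈ 319 rad/s

The overshoot fixes ζ = −ln(OS)/√(π²+ln²(OS)) = 0.349.
From t_p = π/ω_d, ω_d = π/0.0105 = 299 rad/s, so ω_n = ω_d/√(1−ζ²) = 319 rad/s.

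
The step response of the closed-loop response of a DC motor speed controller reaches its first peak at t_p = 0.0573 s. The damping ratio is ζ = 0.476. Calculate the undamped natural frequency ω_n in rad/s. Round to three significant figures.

ω_n ≈ 62.3 rad/s

Peak time t_p = π/ω_d, so ω_d = π/t_p = π/0.0573 = 54.8 rad/s.
ω_n = ω_d/√(1−ζ²) = 54.8/√0.773 = 62.3 rad/s.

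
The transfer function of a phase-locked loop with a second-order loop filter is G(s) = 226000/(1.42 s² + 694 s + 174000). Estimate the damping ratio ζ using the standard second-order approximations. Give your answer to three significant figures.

Dividing through by 1.42: denominator becomes s² + 488.7 s + 122500.
So ω_n = √122500 = 350 rad/s and ζ = 488.7/(2·350) = 0.698.

ζ ≈ 0.698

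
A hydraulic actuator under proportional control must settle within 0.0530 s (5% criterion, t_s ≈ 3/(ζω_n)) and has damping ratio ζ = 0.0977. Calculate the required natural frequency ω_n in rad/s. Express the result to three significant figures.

Rearranging t_s ≈ 3/(ζω_n) gives ω_n = 3/(ζ·t_s) = 3/(0.0977 × 0.0530) = 579 rad/s.

ω_n ≈ 579 rad/s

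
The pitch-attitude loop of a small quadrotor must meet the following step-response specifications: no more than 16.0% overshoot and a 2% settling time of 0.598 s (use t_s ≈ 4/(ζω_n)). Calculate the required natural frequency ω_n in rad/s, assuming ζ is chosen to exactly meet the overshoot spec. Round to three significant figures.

ω_n ≈ 13.3 rad/s

ζ = −ln(OS)/√(π² + (ln OS)²). With OS = 0.160, ln OS = −1.833 and ζ = 1.833/3.637 = 0.504.
Then ω_n = 4/(ζ t_s) = 4/(0.504 × 0.598) = 13.3 rad/s.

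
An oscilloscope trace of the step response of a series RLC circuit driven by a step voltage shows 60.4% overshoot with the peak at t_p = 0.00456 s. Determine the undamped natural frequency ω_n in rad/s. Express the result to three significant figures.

The overshoot fixes ζ = −ln(OS)/√(π²+ln²(OS)) = 0.158.
t_p = π/ω_d ⇒ ω_d = 689 rad/s; then ω_n = ω_d/√(1−ζ²) = 698 rad/s.

ω_n ≈ 698 rad/s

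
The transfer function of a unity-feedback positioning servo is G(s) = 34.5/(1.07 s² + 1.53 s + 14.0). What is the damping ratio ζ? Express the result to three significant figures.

Dividing through by 1.07: denominator becomes s² + 1.430 s + 13.08.
So ω_n = √13.08 = 3.62 rad/s and ζ = 1.430/(2·3.62) = 0.198.

ζ ≈ 0.198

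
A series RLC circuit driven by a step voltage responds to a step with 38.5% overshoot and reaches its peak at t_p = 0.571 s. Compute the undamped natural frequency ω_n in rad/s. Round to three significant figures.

From the overshoot, ζ = −ln(OS)/√(π²+ln²(OS)) = 0.291.
t_p = π/ω_d ⇒ ω_d = 5.50 rad/s; then ω_n = ω_d/√(1−ζ²) = 5.75 rad/s.

ω_n ≈ 5.75 rad/s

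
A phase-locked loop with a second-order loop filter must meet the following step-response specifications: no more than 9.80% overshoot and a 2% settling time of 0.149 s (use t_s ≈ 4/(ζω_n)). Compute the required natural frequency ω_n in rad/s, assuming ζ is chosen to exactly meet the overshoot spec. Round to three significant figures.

ω_n ≈ 45.2 rad/s

Inverting the overshoot relation: ζ = |ln 0.0980|/√(π² + ln²0.0980) = 0.595.
From t_s ≈ 4/(ζω_n): ω_n = 4/(ζ·t_s) = 4/(0.595·0.149) = 45.2 rad/s.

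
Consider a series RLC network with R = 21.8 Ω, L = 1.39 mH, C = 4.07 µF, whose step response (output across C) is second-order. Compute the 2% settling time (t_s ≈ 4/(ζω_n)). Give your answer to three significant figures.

t_s ≈ 0.000510 s

For a series RLC circuit (capacitor voltage as output), ω_n = 1/√(LC) = 1/√(1.39 mH · 4.07 µF) = 13300 rad/s.
ζ = (R/2)·√(C/L) = (21.8/2)·√(4.07 µF/1.39 mH) = 0.590.
t_s ≈ 4/(ζω_n) = 0.000510 s.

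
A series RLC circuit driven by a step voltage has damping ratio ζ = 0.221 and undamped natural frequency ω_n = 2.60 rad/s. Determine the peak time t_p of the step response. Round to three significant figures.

t_p ≈ 1.24 s

The damped frequency is ω_d = ω_n√(1−ζ²) = 2.60·√(1−0.0488) = 2.54 rad/s.
Peak time t_p = π/ω_d = π/2.54 = 1.24 s.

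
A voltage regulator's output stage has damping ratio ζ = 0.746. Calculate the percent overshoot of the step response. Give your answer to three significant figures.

%OS ≈ 2.96%

For an underdamped second-order system, %OS = 100·exp(−πζ/√(1−ζ²)).
πζ/√(1−ζ²) = π·0.746/√(1−0.557) = 3.519, so %OS = 100·e^(−3.519) = 2.96%.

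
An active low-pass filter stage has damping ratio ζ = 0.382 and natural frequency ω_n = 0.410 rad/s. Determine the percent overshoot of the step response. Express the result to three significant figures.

For an underdamped second-order system, %OS = 100·exp(−πζ/√(1−ζ²)).
πζ/√(1−ζ²) = π·0.382/√(1−0.146) = 1.299, so %OS = 100·e^(−1.299) = 27.3%.

%OS ≈ 27.3%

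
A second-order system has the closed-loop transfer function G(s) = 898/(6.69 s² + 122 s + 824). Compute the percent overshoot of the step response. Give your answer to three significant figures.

%OS ≈ 1.08%

Dividing through by 6.69: denominator becomes s² + 18.24 s + 123.2.
So ω_n = √123.2 = 11.1 rad/s and ζ = 18.24/(2·11.1) = 0.822.
Overshoot: exp(−π·0.822/√(1−0.822²)) = 0.0108, i.e. 1.08%.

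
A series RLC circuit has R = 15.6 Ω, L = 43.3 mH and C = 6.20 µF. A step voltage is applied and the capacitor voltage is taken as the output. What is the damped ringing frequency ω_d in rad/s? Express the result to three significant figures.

ω_d ≈ 1920 rad/s

For a series RLC circuit (capacitor voltage as output), ω_n = 1/√(LC) = 1/√(43.3 mH · 6.20 µF) = 1930 rad/s.
ζ = (R/2)·√(C/L) = (15.6/2)·√(6.20 µF/43.3 mH) = 0.0933.
ω_d = ω_n√(1−ζ²) = 1920 rad/s.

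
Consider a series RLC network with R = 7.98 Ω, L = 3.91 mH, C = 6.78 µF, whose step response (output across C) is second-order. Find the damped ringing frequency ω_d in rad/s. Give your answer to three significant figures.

For a series RLC circuit (capacitor voltage as output), ω_n = 1/√(LC) = 1/√(3.91 mH · 6.78 µF) = 6140 rad/s.
ζ = (R/2)·√(C/L) = (7.98/2)·√(6.78 µF/3.91 mH) = 0.166.
The damped frequency ω_d = ω_n√(1−ζ²) = 6060 rad/s.

ω_d ≈ 6060 rad/s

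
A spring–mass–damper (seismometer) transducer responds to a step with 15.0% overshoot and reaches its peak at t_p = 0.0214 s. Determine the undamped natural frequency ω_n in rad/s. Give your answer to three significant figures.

ω_n ≈ 171 rad/s

The overshoot fixes ζ = −ln(OS)/√(π²+ln²(OS)) = 0.517.
From t_p = π/ω_d, ω_d = π/0.0214 = 147 rad/s, so ω_n = ω_d/√(1−ζ²) = 171 rad/s.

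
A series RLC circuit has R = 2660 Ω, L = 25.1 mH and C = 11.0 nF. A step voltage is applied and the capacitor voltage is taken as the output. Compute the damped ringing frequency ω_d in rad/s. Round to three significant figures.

ω_d ≈ 28500 rad/s

For a series RLC circuit (capacitor voltage as output), ω_n = 1/√(LC) = 1/√(25.1 mH · 11.0 nF) = 60200 rad/s.
ζ = (R/2)·√(C/L) = (2660/2)·√(11.0 nF/25.1 mH) = 0.880.
The damped frequency ω_d = ω_n√(1−ζ²) = 28500 rad/s.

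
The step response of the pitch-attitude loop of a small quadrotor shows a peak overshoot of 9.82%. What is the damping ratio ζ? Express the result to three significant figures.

ζ ≈ 0.594

Inverting the overshoot relation: ζ = |ln 0.0982|/√(π² + ln²0.0982) = 0.594.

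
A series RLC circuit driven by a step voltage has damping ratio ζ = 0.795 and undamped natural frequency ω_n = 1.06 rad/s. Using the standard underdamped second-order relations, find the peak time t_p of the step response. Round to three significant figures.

The damped frequency is ω_d = ω_n√(1−ζ²) = 1.06·√(1−0.632) = 0.643 rad/s.
Peak time t_p = π/ω_d = π/0.643 = 4.89 s.

t_p ≈ 4.89 s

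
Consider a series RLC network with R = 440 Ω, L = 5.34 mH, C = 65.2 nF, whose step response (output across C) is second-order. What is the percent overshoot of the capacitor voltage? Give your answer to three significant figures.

For a series RLC circuit (capacitor voltage as output), ω_n = 1/√(LC) = 1/√(5.34 mH · 65.2 nF) = 53600 rad/s.
ζ = (R/2)·√(C/L) = (440/2)·√(65.2 nF/5.34 mH) = 0.769.
%OS = 100 e^{−πζ/√(1−ζ²)} with ζ = 0.769 gives 2.29%.

%OS ≈ 2.29%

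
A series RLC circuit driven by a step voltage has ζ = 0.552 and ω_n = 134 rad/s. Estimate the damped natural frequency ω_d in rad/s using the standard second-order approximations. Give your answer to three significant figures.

ω_d = ω_n√(1−ζ²) = 134·√0.695 = 112 rad/s.

ω_d ≈ 112 rad/s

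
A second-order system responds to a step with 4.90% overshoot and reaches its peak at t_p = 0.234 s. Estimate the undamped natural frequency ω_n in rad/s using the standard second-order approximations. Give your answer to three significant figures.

ω_n ≈ 18.6 rad/s

ζ from %OS: ζ = |ln 0.0490|/√(π²+ln²0.0490) = 0.693.
t_p = π/ω_d ⇒ ω_d = 13.4 rad/s; then ω_n = ω_d/√(1−ζ²) = 18.6 rad/s.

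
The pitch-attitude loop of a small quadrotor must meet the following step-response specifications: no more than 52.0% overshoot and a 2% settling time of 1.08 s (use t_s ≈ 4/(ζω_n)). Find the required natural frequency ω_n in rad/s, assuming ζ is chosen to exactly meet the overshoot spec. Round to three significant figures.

ω_n ≈ 18.2 rad/s

ζ = −ln(OS)/√(π² + (ln OS)²). With OS = 0.520, ln OS = −0.6539 and ζ = 0.6539/3.209 = 0.204.
Then ω_n = 4/(ζ t_s) = 4/(0.204 × 1.08) = 18.2 rad/s.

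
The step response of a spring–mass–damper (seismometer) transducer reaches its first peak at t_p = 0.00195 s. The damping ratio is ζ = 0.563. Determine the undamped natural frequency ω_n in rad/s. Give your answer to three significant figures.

Peak time t_p = π/ω_d, so ω_d = π/t_p = π/0.00195 = 1610 rad/s.
ω_n = ω_d/√(1−ζ²) = 1610/√0.683 = 1950 rad/s.

ω_n ≈ 1950 rad/s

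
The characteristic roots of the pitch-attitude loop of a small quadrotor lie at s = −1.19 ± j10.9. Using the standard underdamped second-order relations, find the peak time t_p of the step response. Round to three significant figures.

t_p = π/ω_d with ω_d = 10.9 (the imaginary part), so t_p = 0.288 s.

t_p ≈ 0.288 s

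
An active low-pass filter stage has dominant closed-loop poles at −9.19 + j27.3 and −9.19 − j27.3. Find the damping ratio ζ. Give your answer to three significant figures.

ζ ≈ 0.319

With σ = 9.19, ω_d = 27.3: ω_n = √(σ²+ω_d²) = 28.8 rad/s, ζ = σ/ω_n = 0.319.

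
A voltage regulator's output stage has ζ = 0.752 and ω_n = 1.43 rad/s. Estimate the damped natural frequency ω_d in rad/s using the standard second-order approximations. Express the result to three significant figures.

ω_d = ω_n√(1−ζ²) = 1.43·√0.434 = 0.943 rad/s.

ω_d ≈ 0.943 rad/s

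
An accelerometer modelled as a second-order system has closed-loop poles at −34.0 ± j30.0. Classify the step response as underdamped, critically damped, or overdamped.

Since the poles form a complex-conjugate pair with nonzero imaginary part, the response is underdamped.

underdamped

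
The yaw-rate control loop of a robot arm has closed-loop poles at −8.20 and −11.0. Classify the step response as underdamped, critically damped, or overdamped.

Since the poles are distinct, negative and real, the response is overdamped.

overdamped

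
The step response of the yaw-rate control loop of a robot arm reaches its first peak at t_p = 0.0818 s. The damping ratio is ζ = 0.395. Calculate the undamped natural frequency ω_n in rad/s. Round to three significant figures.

ω_n ≈ 41.8 rad/s

Peak time t_p = π/ω_d, so ω_d = π/t_p = π/0.0818 = 38.4 rad/s.
ω_n = ω_d/√(1−ζ²) = 38.4/√0.844 = 41.8 rad/s.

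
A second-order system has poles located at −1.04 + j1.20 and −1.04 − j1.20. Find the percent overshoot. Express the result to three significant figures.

With σ = 1.04, ω_d = 1.20: ω_n = √(σ²+ω_d²) = 1.59 rad/s, ζ = σ/ω_n = 0.655.
%OS = 100·exp(−πζ/√(1−ζ²)) = 6.57%.

%OS ≈ 6.57%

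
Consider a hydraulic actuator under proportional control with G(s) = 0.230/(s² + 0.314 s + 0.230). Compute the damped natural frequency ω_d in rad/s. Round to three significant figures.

ω_n = √0.230 = 0.480 rad/s; ζ = 0.314/(2·0.480) = 0.327.
ω_d = 0.480·√(1 − 0.327²) = 0.453 rad/s.

ω_d ≈ 0.453 rad/s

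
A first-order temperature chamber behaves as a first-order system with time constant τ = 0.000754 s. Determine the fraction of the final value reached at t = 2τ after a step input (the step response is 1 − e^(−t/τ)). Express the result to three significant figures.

y/y_∞ ≈ 0.865

y(t)/y_∞ = 1 − e^(−t/τ) = 1 − e^(−2) = 1 − e^(−2.00) = 0.865.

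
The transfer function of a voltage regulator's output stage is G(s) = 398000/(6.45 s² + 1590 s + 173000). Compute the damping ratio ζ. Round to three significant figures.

Dividing through by 6.45: denominator becomes s² + 246.5 s + 26820.
So ω_n = √26820 = 164 rad/s and ζ = 246.5/(2·164) = 0.753.

ζ ≈ 0.753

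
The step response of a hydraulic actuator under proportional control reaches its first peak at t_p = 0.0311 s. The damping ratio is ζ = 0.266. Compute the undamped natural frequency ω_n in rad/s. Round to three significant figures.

ω_n ≈ 105 rad/s

Peak time t_p = π/ω_d, so ω_d = π/t_p = π/0.0311 = 101 rad/s.
ω_n = ω_d/√(1−ζ²) = 101/√0.929 = 105 rad/s.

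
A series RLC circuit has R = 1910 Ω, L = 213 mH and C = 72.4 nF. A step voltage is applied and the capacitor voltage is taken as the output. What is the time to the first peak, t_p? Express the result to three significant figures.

t_p ≈ 0.000470 s

For a series RLC circuit (capacitor voltage as output), ω_n = 1/√(LC) = 1/√(213 mH · 72.4 nF) = 8050 rad/s.
ζ = (R/2)·√(C/L) = (1910/2)·√(72.4 nF/213 mH) = 0.557.
ω_d = ω_n√(1−ζ²) = 6690 rad/s. t_p = π/ω_d = 0.000470 s.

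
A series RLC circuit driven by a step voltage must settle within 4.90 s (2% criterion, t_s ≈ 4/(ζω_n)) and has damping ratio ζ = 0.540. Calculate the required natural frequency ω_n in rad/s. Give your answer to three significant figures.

ω_n ≈ 1.51 rad/s

Rearranging t_s ≈ 4/(ζω_n) gives ω_n = 4/(ζ·t_s) = 4/(0.540 × 4.90) = 1.51 rad/s.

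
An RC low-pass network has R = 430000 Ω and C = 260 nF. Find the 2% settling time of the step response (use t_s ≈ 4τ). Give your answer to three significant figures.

τ = RC = 430000 × 260 nF = 0.112 s.
t_s ≈ 4τ = 0.447 s.

t_s ≈ 0.447 s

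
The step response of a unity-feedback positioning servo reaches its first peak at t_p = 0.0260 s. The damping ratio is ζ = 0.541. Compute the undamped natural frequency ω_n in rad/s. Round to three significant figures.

ω_n ≈ 144 rad/s

Peak time t_p = π/ω_d, so ω_d = π/t_p = π/0.0260 = 121 rad/s.
ω_n = ω_d/√(1−ζ²) = 121/√0.707 = 144 rad/s.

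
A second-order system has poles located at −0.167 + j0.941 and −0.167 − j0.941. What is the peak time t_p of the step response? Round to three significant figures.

t_p ≈ 3.34 s

t_p = π/ω_d with ω_d = 0.941 (the imaginary part), so t_p = 3.34 s.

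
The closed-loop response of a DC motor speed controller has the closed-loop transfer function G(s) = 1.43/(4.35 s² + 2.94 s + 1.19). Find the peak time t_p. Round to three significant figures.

t_p ≈ 7.87 s

Dividing through by 4.35: denominator becomes s² + 0.6759 s + 0.2736.
So ω_n = √0.2736 = 0.523 rad/s and ζ = 0.6759/(2·0.523) = 0.646.
The damped frequency ω_d = ω_n√(1−ζ²) = 0.399 rad/s. t_p = π/ω_d = 7.87 s.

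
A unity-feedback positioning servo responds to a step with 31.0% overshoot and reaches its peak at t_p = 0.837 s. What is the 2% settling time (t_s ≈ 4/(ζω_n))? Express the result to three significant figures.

ζ from %OS: ζ = |ln 0.310|/√(π²+ln²0.310) = 0.349.
From t_p = π/ω_d, ω_d = π/0.837 = 3.75 rad/s, so ω_n = ω_d/√(1−ζ²) = 4.01 rad/s.
t_s ≈ 4/(ζω_n) = 4/(0.349·4.01) = 2.86 s.

t_s ≈ 2.86 s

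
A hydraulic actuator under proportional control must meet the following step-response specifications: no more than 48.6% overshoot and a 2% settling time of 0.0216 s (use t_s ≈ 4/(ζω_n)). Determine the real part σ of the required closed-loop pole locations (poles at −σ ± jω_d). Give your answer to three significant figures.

σ ≈ 185

The settling-time spec alone fixes σ = ζω_n = 4/t_s = 4/0.0216 = 185.
(Overshoot then fixes ζ = 0.224 and hence ω_d = σ·√(1−ζ²)/ζ = 806 rad/s.)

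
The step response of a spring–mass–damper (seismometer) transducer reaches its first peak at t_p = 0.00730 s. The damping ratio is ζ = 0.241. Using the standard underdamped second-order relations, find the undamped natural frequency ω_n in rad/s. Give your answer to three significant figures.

ω_n ≈ 443 rad/s

Peak time t_p = π/ω_d, so ω_d = π/t_p = π/0.00730 = 430 rad/s.
ω_n = ω_d/√(1−ζ²) = 430/√0.942 = 443 rad/s.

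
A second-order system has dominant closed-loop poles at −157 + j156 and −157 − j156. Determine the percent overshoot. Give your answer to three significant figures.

With σ = 157, ω_d = 156: ω_n = √(σ²+ω_d²) = 221 rad/s, ζ = σ/ω_n = 0.709.
%OS = 100 e^{−πζ/√(1−ζ²)} with ζ = 0.709 gives 4.24%.

%OS ≈ 4.24%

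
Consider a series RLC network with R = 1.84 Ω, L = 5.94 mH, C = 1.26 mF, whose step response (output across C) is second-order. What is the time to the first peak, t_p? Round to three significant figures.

For a series RLC circuit (capacitor voltage as output), ω_n = 1/√(LC) = 1/√(5.94 mH · 1.26 mF) = 366 rad/s.
ζ = (R/2)·√(C/L) = (1.84/2)·√(1.26 mF/5.94 mH) = 0.424.
ω_d = 366·√(1 − 0.424²) = 331 rad/s. t_p = π/ω_d = 0.00949 s.

t_p ≈ 0.00949 s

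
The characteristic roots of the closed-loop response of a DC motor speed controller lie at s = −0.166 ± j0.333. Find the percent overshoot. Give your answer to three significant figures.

With σ = 0.166, ω_d = 0.333: ω_n = √(σ²+ω_d²) = 0.372 rad/s, ζ = σ/ω_n = 0.446.
%OS = 100 e^{−πζ/√(1−ζ²)} with ζ = 0.446 gives 20.9%.

%OS ≈ 20.9%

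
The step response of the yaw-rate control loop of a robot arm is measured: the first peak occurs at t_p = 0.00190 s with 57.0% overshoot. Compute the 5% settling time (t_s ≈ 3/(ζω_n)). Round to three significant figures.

t_s ≈ 0.0101 s

The overshoot fixes ζ = −ln(OS)/√(π²+ln²(OS)) = 0.176.
t_p = π/ω_d ⇒ ω_d = 1650 rad/s; then ω_n = ω_d/√(1−ζ²) = 1680 rad/s.
t_s ≈ 3/(ζω_n) = 3/(0.176·1680) = 0.0101 s.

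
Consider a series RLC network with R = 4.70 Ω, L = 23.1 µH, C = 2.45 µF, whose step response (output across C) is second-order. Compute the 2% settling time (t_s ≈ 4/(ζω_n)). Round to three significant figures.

For a series RLC circuit (capacitor voltage as output), ω_n = 1/√(LC) = 1/√(23.1 µH · 2.45 µF) = 133000 rad/s.
ζ = (R/2)·√(C/L) = (4.70/2)·√(2.45 µF/23.1 µH) = 0.765.
t_s ≈ 4/(ζω_n) = 0.0000393 s.

t_s ≈ 0.0000393 s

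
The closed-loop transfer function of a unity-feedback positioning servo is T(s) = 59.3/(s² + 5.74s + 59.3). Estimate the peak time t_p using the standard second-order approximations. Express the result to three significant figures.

t_p ≈ 0.440 s

Matching coefficients with s² + 2ζω_n s + ω_n² gives ω_n² = 59.3 ⇒ ω_n = 7.70 rad/s, and ζ = 5.74/(2ω_n) = 0.373.
ω_d = ω_n√(1−ζ²) = 7.15 rad/s. Then t_p = π/ω_d = 0.440 s.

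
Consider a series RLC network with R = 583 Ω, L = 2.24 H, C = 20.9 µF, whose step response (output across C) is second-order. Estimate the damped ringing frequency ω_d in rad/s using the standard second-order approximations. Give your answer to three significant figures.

For a series RLC circuit (capacitor voltage as output), ω_n = 1/√(LC) = 1/√(2.24 H · 20.9 µF) = 146 rad/s.
ζ = (R/2)·√(C/L) = (583/2)·√(20.9 µF/2.24 H) = 0.890.
ω_d = ω_n√(1−ζ²) = 66.5 rad/s.

ω_d ≈ 66.5 rad/s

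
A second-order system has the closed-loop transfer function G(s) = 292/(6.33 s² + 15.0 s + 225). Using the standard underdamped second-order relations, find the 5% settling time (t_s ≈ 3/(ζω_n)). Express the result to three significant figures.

t_s ≈ 2.53 s

Dividing through by 6.33: denominator becomes s² + 2.370 s + 35.55.
So ω_n = √35.55 = 5.96 rad/s and ζ = 2.370/(2·5.96) = 0.199.
t_s ≈ 3/(ζω_n) = 2.53 s.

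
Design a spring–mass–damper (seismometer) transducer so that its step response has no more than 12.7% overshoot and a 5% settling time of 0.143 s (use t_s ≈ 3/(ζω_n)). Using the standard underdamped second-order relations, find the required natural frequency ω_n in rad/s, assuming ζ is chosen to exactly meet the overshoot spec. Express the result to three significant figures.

Inverting the overshoot relation: ζ = |ln 0.127|/√(π² + ln²0.127) = 0.549.
From t_s ≈ 3/(ζω_n): ω_n = 3/(ζ·t_s) = 3/(0.549·0.143) = 38.2 rad/s.

ω_n ≈ 38.2 rad/s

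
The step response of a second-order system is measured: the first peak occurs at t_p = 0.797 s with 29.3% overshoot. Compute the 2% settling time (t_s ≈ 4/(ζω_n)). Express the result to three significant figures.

From the overshoot, ζ = −ln(OS)/√(π²+ln²(OS)) = 0.364.
From t_p = π/ω_d, ω_d = π/0.797 = 3.94 rad/s, so ω_n = ω_d/√(1−ζ²) = 4.23 rad/s.
t_s ≈ 4/(ζω_n) = 4/(0.364·4.23) = 2.60 s.

t_s ≈ 2.60 s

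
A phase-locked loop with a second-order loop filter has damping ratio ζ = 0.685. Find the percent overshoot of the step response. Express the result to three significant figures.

For an underdamped second-order system, %OS = 100·exp(−πζ/√(1−ζ²)).
πζ/√(1−ζ²) = π·0.685/√(1−0.469) = 2.954, so %OS = 100·e^(−2.954) = 5.21%.

%OS ≈ 5.21%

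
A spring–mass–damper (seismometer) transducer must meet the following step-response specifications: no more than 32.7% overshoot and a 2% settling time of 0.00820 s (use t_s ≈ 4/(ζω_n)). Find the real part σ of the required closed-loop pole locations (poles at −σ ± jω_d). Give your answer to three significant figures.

σ ≈ 488

The settling-time spec alone fixes σ = ζω_n = 4/t_s = 4/0.00820 = 488.
(Overshoot then fixes ζ = 0.335 and hence ω_d = σ·√(1−ζ²)/ζ = 1370 rad/s.)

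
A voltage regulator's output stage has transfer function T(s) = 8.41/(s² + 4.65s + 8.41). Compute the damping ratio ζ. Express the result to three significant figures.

Comparing the denominator to s² + 2ζω_n s + ω_n²: ω_n = √8.41 = 2.90 rad/s, and 2ζω_n = 4.65 so ζ = 4.65/(2·2.90) = 0.802.

ζ ≈ 0.802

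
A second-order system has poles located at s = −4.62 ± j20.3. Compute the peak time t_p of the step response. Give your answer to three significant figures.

t_p = π/ω_d with ω_d = 20.3 (the imaginary part), so t_p = 0.155 s.

t_p ≈ 0.155 s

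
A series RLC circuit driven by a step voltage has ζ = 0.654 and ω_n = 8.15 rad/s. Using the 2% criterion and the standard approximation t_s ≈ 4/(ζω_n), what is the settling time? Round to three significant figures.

t_s ≈ 4/(ζω_n) = 4/(0.654 × 8.15) = 0.750 s.

t_s ≈ 0.750 s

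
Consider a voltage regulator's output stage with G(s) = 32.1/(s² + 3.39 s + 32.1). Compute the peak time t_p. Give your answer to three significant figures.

t_p ≈ 0.581 s

ω_n = √32.1 = 5.67 rad/s; ζ = 3.39/(2·5.67) = 0.299.
The damped frequency ω_d = ω_n√(1−ζ²) = 5.41 rad/s. Then t_p = π/ω_d = 0.581 s.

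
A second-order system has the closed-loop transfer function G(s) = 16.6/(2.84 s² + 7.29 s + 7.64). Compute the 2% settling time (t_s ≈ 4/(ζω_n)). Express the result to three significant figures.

t_s ≈ 3.12 s

Dividing through by 2.84: denominator becomes s² + 2.567 s + 2.690.
So ω_n = √2.690 = 1.64 rad/s and ζ = 2.567/(2·1.64) = 0.783.
t_s ≈ 4/(ζω_n) = 3.12 s.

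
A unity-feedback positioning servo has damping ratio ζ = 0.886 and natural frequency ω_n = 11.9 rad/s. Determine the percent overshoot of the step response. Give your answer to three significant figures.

For an underdamped second-order system, %OS = 100·exp(−πζ/√(1−ζ²)).
πζ/√(1−ζ²) = π·0.886/√(1−0.785) = 6.003, so %OS = 100·e^(−6.003) = 0.247%.

%OS ≈ 0.247%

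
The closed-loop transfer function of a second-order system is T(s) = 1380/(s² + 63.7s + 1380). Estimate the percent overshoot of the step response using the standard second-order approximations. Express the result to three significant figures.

ω_n = √1380 = 37.1 rad/s; ζ = 63.7/(2·37.1) = 0.857.
%OS = 100·exp(−πζ/√(1−ζ²)) = 0.534%.

%OS ≈ 0.534%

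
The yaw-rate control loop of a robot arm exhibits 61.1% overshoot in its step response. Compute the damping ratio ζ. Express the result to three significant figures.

From %OS = 100·exp(−πζ/√(1−ζ²)), invert to get ζ = −ln(OS)/√(π² + ln²(OS)) with OS = 0.611.
−ln 0.611 = 0.4927, so ζ = 0.4927/√(π² + 0.2427) = 0.155.

ζ ≈ 0.155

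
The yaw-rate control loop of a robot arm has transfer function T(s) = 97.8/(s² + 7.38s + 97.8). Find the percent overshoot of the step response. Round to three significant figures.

ω_n = √97.8 = 9.89 rad/s; ζ = 7.38/(2·9.89) = 0.373.
%OS = 100 e^{−πζ/√(1−ζ²)} with ζ = 0.373 gives 28.3%.

%OS ≈ 28.3%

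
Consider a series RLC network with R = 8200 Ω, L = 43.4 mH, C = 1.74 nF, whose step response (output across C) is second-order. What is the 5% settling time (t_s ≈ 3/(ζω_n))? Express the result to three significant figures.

For a series RLC circuit (capacitor voltage as output), ω_n = 1/√(LC) = 1/√(43.4 mH · 1.74 nF) = 115000 rad/s.
ζ = (R/2)·√(C/L) = (8200/2)·√(1.74 nF/43.4 mH) = 0.821.
t_s ≈ 3/(ζω_n) = 0.0000318 s.

t_s ≈ 0.0000318 s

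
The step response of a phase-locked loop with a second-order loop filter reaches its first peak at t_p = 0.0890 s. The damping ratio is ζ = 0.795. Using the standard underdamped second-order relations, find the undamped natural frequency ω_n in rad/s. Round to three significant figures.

ω_n ≈ 58.2 rad/s

Peak time t_p = π/ω_d, so ω_d = π/t_p = π/0.0890 = 35.3 rad/s.
ω_n = ω_d/√(1−ζ²) = 35.3/√0.368 = 58.2 rad/s.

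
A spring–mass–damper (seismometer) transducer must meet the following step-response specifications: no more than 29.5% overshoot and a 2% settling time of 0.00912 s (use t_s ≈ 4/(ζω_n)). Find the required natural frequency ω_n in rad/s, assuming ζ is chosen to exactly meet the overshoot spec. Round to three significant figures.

Inverting the overshoot relation: ζ = |ln 0.295|/√(π² + ln²0.295) = 0.362.
From t_s ≈ 4/(ζω_n): ω_n = 4/(ζ·t_s) = 4/(0.362·0.00912) = 1210 rad/s.

ω_n ≈ 1210 rad/s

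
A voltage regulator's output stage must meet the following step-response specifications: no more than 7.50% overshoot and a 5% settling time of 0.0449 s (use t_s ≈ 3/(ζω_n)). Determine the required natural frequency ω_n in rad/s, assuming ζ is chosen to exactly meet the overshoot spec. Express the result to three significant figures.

ω_n ≈ 105 rad/s

Inverting the overshoot relation: ζ = |ln 0.0750|/√(π² + ln²0.0750) = 0.636.
Then ω_n = 3/(ζ t_s) = 3/(0.636 × 0.0449) = 105 rad/s.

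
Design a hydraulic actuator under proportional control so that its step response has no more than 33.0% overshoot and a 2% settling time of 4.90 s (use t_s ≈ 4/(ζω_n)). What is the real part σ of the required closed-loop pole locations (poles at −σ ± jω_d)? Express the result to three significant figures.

The settling-time spec alone fixes σ = ζω_n = 4/t_s = 4/4.90 = 0.816.
(Overshoot then fixes ζ = 0.333 and hence ω_d = σ·√(1−ζ²)/ζ = 2.31 rad/s.)

σ ≈ 0.816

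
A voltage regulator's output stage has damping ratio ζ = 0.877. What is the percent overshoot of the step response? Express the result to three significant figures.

For an underdamped second-order system, %OS = 100·exp(−πζ/√(1−ζ²)).
πζ/√(1−ζ²) = π·0.877/√(1−0.769) = 5.734, so %OS = 100·e^(−5.734) = 0.323%.

%OS ≈ 0.323%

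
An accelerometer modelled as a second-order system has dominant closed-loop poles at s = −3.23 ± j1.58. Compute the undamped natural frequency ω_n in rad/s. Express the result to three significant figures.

The poles are at −σ ± jω_d with σ = 3.23 and ω_d = 1.58, so ω_n = √(σ²+ω_d²) = 3.60 rad/s and ζ = σ/ω_n = 0.898.

ω_n ≈ 3.60 rad/s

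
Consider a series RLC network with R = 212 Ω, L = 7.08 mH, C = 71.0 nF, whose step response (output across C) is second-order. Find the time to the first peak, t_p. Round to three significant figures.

For a series RLC circuit (capacitor voltage as output), ω_n = 1/√(LC) = 1/√(7.08 mH · 71.0 nF) = 44600 rad/s.
ζ = (R/2)·√(C/L) = (212/2)·√(71.0 nF/7.08 mH) = 0.336.
The damped frequency ω_d = ω_n√(1−ζ²) = 42000 rad/s. t_p = π/ω_d = 0.0000748 s.

t_p ≈ 0.0000748 s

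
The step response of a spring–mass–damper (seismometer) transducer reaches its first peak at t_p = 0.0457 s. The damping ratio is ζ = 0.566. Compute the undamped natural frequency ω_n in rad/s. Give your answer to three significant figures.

Peak time t_p = π/ω_d, so ω_d = π/t_p = π/0.0457 = 68.7 rad/s.
ω_n = ω_d/√(1−ζ²) = 68.7/√0.680 = 83.4 rad/s.

ω_n ≈ 83.4 rad/s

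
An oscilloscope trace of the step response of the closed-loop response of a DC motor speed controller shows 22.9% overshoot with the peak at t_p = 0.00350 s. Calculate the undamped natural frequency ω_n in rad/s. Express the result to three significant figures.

The overshoot fixes ζ = −ln(OS)/√(π²+ln²(OS)) = 0.425.
t_p = π/ω_d ⇒ ω_d = 898 rad/s; then ω_n = ω_d/√(1−ζ²) = 991 rad/s.

ω_n ≈ 991 rad/s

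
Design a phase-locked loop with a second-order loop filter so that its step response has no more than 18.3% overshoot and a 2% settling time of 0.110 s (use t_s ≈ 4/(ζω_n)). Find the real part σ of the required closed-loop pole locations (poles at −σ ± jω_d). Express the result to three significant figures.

The settling-time spec alone fixes σ = ζω_n = 4/t_s = 4/0.110 = 36.4.
(Overshoot then fixes ζ = 0.476 and hence ω_d = σ·√(1−ζ²)/ζ = 67.3 rad/s.)

σ ≈ 36.4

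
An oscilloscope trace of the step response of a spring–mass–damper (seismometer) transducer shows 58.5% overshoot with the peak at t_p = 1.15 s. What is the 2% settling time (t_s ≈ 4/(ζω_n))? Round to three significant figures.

t_s ≈ 8.58 s

ζ from %OS: ζ = |ln 0.585|/√(π²+ln²0.585) = 0.168.
t_p = π/ω_d ⇒ ω_d = 2.73 rad/s; then ω_n = ω_d/√(1−ζ²) = 2.77 rad/s.
t_s ≈ 4/(ζω_n) = 4/(0.168·2.77) = 8.58 s.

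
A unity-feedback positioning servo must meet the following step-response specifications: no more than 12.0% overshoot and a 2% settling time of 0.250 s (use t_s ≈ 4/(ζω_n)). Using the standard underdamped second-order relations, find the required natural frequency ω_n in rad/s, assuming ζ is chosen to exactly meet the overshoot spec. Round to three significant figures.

ζ = −ln(OS)/√(π² + (ln OS)²). With OS = 0.120, ln OS = −2.120 and ζ = 2.120/3.790 = 0.559.
From t_s ≈ 4/(ζω_n): ω_n = 4/(ζ·t_s) = 4/(0.559·0.250) = 28.6 rad/s.

ω_n ≈ 28.6 rad/s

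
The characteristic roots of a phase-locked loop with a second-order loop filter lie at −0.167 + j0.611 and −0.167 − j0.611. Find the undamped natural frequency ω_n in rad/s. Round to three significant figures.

ω_n ≈ 0.633 rad/s

With σ = 0.167, ω_d = 0.611: ω_n = √(σ²+ω_d²) = 0.633 rad/s, ζ = σ/ω_n = 0.264.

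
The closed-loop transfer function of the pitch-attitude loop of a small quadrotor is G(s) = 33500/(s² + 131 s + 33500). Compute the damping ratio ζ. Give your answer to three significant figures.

Matching coefficients with s² + 2ζω_n s + ω_n² gives ω_n² = 33500 ⇒ ω_n = 183 rad/s, and ζ = 131/(2ω_n) = 0.358.

ζ ≈ 0.358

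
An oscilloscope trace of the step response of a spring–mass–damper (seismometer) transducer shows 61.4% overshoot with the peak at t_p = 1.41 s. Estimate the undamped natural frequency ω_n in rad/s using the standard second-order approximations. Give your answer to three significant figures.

The overshoot fixes ζ = −ln(OS)/√(π²+ln²(OS)) = 0.153.
t_p = π/ω_d ⇒ ω_d = 2.23 rad/s; then ω_n = ω_d/√(1−ζ²) = 2.25 rad/s.

ω_n ≈ 2.25 rad/s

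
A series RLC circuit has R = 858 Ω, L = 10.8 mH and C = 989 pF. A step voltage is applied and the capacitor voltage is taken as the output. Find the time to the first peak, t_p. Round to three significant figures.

For a series RLC circuit (capacitor voltage as output), ω_n = 1/√(LC) = 1/√(10.8 mH · 989 pF) = 306000 rad/s.
ζ = (R/2)·√(C/L) = (858/2)·√(989 pF/10.8 mH) = 0.130.
ω_d = 306000·√(1 − 0.130²) = 303000 rad/s. t_p = π/ω_d = 0.0000104 s.

t_p ≈ 0.0000104 s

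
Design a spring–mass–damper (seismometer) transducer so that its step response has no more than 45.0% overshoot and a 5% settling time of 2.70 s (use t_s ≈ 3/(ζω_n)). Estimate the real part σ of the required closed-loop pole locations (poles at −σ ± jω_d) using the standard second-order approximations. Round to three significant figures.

σ ≈ 1.11

The settling-time spec alone fixes σ = ζω_n = 3/t_s = 3/2.70 = 1.11.
(Overshoot then fixes ζ = 0.246 and hence ω_d = σ·√(1−ζ²)/ζ = 4.37 rad/s.)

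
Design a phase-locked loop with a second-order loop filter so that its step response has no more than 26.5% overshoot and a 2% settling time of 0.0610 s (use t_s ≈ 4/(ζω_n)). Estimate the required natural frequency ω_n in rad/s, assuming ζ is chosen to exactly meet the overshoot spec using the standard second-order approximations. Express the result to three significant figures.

ω_n ≈ 168 rad/s

ζ = −ln(OS)/√(π² + (ln OS)²). With OS = 0.265, ln OS = −1.328 and ζ = 1.328/3.411 = 0.389.
From t_s ≈ 4/(ζω_n): ω_n = 4/(ζ·t_s) = 4/(0.389·0.0610) = 168 rad/s.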